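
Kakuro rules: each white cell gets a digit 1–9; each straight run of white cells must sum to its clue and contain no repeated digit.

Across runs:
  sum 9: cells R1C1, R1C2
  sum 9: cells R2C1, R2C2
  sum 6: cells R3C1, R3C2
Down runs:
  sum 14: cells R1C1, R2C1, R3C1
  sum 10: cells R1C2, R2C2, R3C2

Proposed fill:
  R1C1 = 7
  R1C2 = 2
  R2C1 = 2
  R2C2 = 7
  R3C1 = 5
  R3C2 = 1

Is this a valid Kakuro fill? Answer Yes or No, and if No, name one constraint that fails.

Yes

Across: 7+2=9; 2+7=9; 5+1=6. Down: 7+2+5=14; 2+7+1=10. No digit repeats within any run.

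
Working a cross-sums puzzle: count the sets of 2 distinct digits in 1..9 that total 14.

2 distinct digits from 1–9 sum between 3 and 17.
Enumerating: {5,9}, {6,8}.

2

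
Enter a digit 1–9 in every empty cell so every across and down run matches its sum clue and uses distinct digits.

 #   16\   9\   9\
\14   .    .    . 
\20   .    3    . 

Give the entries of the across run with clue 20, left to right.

16 in 2 cells must be {7,9}.
R1C2 = 9 − 3 = 6 completes the 9 down.
Given what's placed, R2C1 must be 9 to fit the 20 across and 16 down.
R2C3 = 20 − 12 = 8 completes the 20 across.
R1C1 = 16 − 9 = 7 completes the 16 down.
R1C3 = 14 − 13 = 1 completes the 14 across.

9, 3, 8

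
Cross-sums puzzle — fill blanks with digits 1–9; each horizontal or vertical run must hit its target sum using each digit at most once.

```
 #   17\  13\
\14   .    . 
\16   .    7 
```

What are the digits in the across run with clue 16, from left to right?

9 7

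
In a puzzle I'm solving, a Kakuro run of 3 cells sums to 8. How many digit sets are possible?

3 distinct digits from 1–9 sum between 6 and 24.
Enumerating: {1,2,5}, {1,3,4}.

2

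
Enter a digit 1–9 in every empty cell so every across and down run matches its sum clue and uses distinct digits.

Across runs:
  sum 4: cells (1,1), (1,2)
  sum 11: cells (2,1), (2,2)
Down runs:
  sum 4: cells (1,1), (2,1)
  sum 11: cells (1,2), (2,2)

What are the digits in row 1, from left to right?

1, 3

4 in 2 cells must be {1,3}.
The 4 across and the 11 down share only 3, so (1,2) = 3.
The 11 across and the 4 down share only 3, so (2,1) = 3.
(2,2) = 11 − 3 = 8 completes the 11 across.
(1,1) = 4 − 3 = 1 completes the 4 across.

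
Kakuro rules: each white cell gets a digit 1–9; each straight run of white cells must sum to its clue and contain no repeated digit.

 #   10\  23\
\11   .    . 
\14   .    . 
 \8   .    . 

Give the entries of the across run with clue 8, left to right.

23 in 3 cells must be {6,8,9}.
The 8 across and the 23 down share only 6, so R3C2 = 6.
R3C1 = 8 − 6 = 2 completes the 8 across.
Given what's placed, R2C1 must be 5 to fit the 14 across and 10 down.
R2C2 = 14 − 5 = 9 completes the 14 across.
R1C1 = 10 − 7 = 3 completes the 10 down.
R1C2 = 11 − 3 = 8 completes the 11 across.

2, 6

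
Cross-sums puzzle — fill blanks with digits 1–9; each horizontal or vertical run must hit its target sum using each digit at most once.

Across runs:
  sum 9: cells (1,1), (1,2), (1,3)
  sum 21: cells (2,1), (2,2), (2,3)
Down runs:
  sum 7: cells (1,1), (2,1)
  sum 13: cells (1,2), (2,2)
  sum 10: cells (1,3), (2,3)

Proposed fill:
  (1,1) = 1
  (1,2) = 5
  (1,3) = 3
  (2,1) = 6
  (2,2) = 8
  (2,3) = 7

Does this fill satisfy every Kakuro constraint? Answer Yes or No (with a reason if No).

Yes

Across: 1+5+3=9; 6+8+7=21. Down: 1+6=7; 5+8=13; 3+7=10. No digit repeats within any run.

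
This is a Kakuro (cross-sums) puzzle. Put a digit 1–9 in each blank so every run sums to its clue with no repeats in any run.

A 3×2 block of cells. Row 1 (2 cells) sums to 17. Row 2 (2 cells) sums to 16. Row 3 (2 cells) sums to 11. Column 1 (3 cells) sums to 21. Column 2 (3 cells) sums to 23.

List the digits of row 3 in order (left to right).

5 6

17 in 2 cells must be {8,9}; 16 in 2 cells must be {7,9}; 23 in 3 cells must be {6,8,9}.
The 16 across and the 23 down share only 9, so (2,2) = 9.
Given what's placed, (1,2) must be 8 to fit the 17 across and 23 down.
(2,1) = 16 − 9 = 7 completes the 16 across.
(3,2) = 23 − 17 = 6 completes the 23 down.
(1,1) = 17 − 8 = 9 completes the 17 across.
(3,1) = 11 − 6 = 5 completes the 11 across.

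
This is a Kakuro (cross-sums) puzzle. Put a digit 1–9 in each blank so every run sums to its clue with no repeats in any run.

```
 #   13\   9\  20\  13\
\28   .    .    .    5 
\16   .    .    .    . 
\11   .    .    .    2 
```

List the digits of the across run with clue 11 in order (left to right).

11 in 4 cells must be {1,2,3,5}.
R1C2 = 6: the only remaining digit allowed by both the 28 across and the 9 down.
R2C4 = 13 − 7 = 6 completes the 13 down.
R3C2 = 1: the only remaining digit allowed by both the 11 across and the 9 down.
R2C2 = 9 − 7 = 2 completes the 9 down.
No cell is forced outright now. R3C1 can only be 3 or 5 (the digits allowed by both its 11 across and its 13 down). If R3C1 = 5: then R1C1 would have to be in {8,9} for the 28 across but in {1,2,6,7} for the 13 down — contradiction. So R3C1 = 3.
Given what's placed, R2C1 must be 1 to fit the 16 across and 13 down.
R2C3 = 16 − 9 = 7 completes the 16 across.
R3C3 = 11 − 6 = 5 completes the 11 across.

3 1 5 2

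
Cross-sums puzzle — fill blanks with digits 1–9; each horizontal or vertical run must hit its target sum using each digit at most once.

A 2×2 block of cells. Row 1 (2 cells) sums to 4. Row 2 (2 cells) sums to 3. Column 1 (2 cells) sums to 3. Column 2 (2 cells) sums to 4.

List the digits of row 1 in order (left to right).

4 in 2 cells must be {1,3}; 3 in 2 cells must be {1,2}.
The 4 across and the 3 down share only 1, so (1,1) = 1.
(1,2) = 4 − 1 = 3 completes the 4 across.
(2,1) = 3 − 1 = 2 completes the 3 down.
(2,2) = 3 − 2 = 1 completes the 3 across.

1 3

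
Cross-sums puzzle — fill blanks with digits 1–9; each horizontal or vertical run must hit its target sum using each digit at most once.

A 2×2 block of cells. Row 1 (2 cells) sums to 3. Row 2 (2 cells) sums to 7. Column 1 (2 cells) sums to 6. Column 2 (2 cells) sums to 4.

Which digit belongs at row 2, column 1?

3 in 2 cells must be {1,2}; 4 in 2 cells must be {1,3}.
The 3 across and the 4 down share only 1, so (1,2) = 1.
(2,2) = 4 − 1 = 3 completes the 4 down.
(1,1) = 3 − 1 = 2 completes the 3 across.
(2,1) = 7 − 3 = 4 completes the 7 across.

4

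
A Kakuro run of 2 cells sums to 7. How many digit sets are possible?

3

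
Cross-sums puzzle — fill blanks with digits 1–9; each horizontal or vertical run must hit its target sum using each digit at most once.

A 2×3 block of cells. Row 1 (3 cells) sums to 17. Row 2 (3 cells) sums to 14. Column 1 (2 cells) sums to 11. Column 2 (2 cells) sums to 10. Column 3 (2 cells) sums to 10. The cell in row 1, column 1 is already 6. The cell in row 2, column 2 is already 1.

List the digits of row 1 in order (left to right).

6 9 2

(1,2) = 10 − 1 = 9 completes the 10 down.
(1,3) = 17 − 15 = 2 completes the 17 across.
(2,1) = 11 − 6 = 5 completes the 11 down.
(2,3) = 14 − 6 = 8 completes the 14 across.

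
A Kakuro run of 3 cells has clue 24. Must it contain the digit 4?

No

The only way to make 24 from 3 distinct digits is {7,8,9}, which does not contain 4.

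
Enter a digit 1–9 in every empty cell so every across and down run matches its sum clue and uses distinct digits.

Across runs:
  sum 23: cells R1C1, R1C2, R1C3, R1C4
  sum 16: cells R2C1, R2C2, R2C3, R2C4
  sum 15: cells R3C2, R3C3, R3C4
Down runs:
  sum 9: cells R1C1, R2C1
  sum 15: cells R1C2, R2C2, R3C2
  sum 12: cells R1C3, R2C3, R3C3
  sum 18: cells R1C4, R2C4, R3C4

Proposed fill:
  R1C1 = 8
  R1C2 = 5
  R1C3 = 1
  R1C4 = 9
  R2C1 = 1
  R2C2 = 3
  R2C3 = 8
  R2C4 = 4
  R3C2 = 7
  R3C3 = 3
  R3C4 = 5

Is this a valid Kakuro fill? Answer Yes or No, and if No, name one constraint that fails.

Across: 8+5+1+9=23; 1+3+8+4=16; 7+3+5=15. Down: 8+1=9; 5+3+7=15; 1+8+3=12; 9+4+5=18. No digit repeats within any run.

Yes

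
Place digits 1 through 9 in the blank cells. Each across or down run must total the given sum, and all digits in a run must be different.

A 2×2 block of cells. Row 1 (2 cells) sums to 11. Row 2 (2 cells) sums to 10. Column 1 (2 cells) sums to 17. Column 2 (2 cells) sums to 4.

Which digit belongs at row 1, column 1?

17 in 2 cells must be {8,9}; 4 in 2 cells must be {1,3}.
The 11 across and the 4 down share only 3, so (1,2) = 3.
(2,2) = 4 − 3 = 1 completes the 4 down.
(1,1) = 11 − 3 = 8 completes the 11 across.
(2,1) = 10 − 1 = 9 completes the 10 across.

8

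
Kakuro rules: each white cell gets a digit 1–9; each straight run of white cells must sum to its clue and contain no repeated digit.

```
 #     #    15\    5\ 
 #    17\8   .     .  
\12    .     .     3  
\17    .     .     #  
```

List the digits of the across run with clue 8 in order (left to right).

17 in 2 cells must be {8,9}.
R1C3 = 5 − 3 = 2 completes the 5 down.
Given what's placed, R2C1 must be 8 to fit the 12 across and 17 down.
R2C2 = 12 − 11 = 1 completes the 12 across.
R3C1 = 17 − 8 = 9 completes the 17 down.
R3C2 = 17 − 9 = 8 completes the 17 across.
R1C2 = 8 − 2 = 6 completes the 8 across.

6 2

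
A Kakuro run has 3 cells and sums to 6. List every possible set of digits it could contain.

{1,2,3}

3 distinct digits from 1–9 sum between 6 and 24.
Only one set works: {1,2,3}.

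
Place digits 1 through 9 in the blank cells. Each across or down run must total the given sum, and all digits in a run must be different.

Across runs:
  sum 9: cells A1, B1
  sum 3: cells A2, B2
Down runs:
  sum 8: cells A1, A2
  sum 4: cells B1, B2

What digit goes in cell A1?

6

3 in 2 cells must be {1,2}; 4 in 2 cells must be {1,3}.
The 3 across and the 4 down share only 1, so B2 = 1.
B1 = 4 − 1 = 3 completes the 4 down.
A2 = 3 − 1 = 2 completes the 3 across.
A1 = 9 − 3 = 6 completes the 9 across.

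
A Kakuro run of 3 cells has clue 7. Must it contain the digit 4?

The only way to make 7 from 3 distinct digits is {1,2,4}, which contains 4.

Yes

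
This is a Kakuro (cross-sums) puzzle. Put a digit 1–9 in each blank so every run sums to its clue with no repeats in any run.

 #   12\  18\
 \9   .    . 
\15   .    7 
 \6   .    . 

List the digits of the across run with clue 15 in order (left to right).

8 7

R2C1 = 15 − 7 = 8 completes the 15 across.
R3C1 = 1: the only remaining digit allowed by both the 6 across and the 12 down.
R3C2 = 6 − 1 = 5 completes the 6 across.
R1C1 = 12 − 9 = 3 completes the 12 down.
R1C2 = 9 − 3 = 6 completes the 9 across.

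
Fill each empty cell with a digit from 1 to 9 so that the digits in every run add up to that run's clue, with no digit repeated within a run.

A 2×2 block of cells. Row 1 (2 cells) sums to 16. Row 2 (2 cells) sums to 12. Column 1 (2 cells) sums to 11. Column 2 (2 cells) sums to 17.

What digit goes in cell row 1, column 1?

7

16 in 2 cells must be {7,9}; 17 in 2 cells must be {8,9}.
The 16 across and the 17 down share only 9, so (1,2) = 9.
(2,2) = 17 − 9 = 8 completes the 17 down.
(1,1) = 16 − 9 = 7 completes the 16 across.
(2,1) = 12 − 8 = 4 completes the 12 across.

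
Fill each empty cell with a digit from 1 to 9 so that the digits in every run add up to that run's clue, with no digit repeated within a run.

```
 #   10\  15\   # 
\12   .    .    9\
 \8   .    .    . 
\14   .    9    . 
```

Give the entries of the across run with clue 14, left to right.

1, 9, 4

No cell is forced outright now. R1C2 can only be 4 or 5 (the digits allowed by both its 12 across and its 15 down). If R1C2 = 4: then R1C1 would have to be in {8} for the 12 across but in {1,2,3,4,5,6,7} for the 10 down — contradiction. So R1C2 = 5.
R1C1 = 12 − 5 = 7 completes the 12 across.
R2C2 = 15 − 14 = 1 completes the 15 down.
Given what's placed, R2C1 must be 2 to fit the 8 across and 10 down.
R2C3 = 8 − 3 = 5 completes the 8 across.
R3C1 = 10 − 9 = 1 completes the 10 down.
R3C3 = 14 − 10 = 4 completes the 14 across.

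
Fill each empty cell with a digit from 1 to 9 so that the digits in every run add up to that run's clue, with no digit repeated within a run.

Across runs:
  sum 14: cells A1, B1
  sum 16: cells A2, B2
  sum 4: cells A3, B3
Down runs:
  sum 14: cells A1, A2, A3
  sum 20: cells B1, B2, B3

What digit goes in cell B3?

3

16 in 2 cells must be {7,9}; 4 in 2 cells must be {1,3}.
The 4 across and the 20 down share only 3, so B3 = 3.
Given what's placed, B2 must be 9 to fit the 16 across and 20 down.
A3 = 4 − 3 = 1 completes the 4 across.
B1 = 20 − 12 = 8 completes the 20 down.
A2 = 16 − 9 = 7 completes the 16 across.
A1 = 14 − 8 = 6 completes the 14 across.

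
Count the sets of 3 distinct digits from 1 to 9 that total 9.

3

3 distinct digits from 1–9 sum between 6 and 24.
Enumerating: {1,2,6}, {1,3,5}, {2,3,4}.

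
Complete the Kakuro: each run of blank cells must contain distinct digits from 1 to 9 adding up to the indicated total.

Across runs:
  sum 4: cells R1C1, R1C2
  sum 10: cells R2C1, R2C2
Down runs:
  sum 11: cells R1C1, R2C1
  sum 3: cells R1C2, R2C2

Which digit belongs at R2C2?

2

4 in 2 cells must be {1,3}; 3 in 2 cells must be {1,2}.
The 4 across and the 11 down share only 3, so R1C1 = 3.
R1C2 = 4 − 3 = 1 completes the 4 across.
R2C1 = 11 − 3 = 8 completes the 11 down.
R2C2 = 10 − 8 = 2 completes the 10 across.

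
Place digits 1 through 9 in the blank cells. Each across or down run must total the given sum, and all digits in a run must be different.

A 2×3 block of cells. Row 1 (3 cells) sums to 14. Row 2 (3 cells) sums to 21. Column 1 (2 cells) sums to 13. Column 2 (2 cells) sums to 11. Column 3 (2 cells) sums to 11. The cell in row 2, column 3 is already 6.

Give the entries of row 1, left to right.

6, 3, 5

(1,3) = 11 − 6 = 5 completes the 11 down.
No cell is forced outright now. (2,1) can only be 7 or 8 (the digits allowed by both its 21 across and its 13 down). If (2,1) = 8: then (1,1) would have to be in {1,2,3,6,7,8} for the 14 across but in {5} for the 13 down — contradiction. So (2,1) = 7.
(1,1) = 13 − 7 = 6 completes the 13 down.
(1,2) = 14 − 11 = 3 completes the 14 across.
(2,2) = 21 − 13 = 8 completes the 21 across.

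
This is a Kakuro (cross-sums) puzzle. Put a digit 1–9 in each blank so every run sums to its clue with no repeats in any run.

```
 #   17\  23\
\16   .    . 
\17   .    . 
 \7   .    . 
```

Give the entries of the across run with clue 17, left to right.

16 in 2 cells must be {7,9}; 17 in 2 cells must be {8,9}; 23 in 3 cells must be {6,8,9}.
The 16 across and the 23 down share only 9, so R1C2 = 9.
Given what's placed, R2C2 must be 8 to fit the 17 across and 23 down.
R3C2 = 23 − 17 = 6 completes the 23 down.
R1C1 = 16 − 9 = 7 completes the 16 across.
R2C1 = 17 − 8 = 9 completes the 17 across.
R3C1 = 7 − 6 = 1 completes the 7 across.

9 8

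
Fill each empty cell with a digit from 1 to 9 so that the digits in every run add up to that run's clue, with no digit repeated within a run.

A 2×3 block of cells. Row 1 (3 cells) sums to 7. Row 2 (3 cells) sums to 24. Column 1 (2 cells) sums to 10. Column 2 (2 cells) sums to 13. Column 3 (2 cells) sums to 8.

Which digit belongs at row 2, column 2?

9

7 in 3 cells must be {1,2,4}; 24 in 3 cells must be {7,8,9}.
The 7 across and the 13 down share only 4, so (1,2) = 4.
(2,2) = 13 − 4 = 9 completes the 13 down.
Given what's placed, (2,3) must be 7 to fit the 24 across and 8 down.
(1,3) = 8 − 7 = 1 completes the 8 down.
(2,1) = 24 − 16 = 8 completes the 24 across.
(1,1) = 7 − 5 = 2 completes the 7 across.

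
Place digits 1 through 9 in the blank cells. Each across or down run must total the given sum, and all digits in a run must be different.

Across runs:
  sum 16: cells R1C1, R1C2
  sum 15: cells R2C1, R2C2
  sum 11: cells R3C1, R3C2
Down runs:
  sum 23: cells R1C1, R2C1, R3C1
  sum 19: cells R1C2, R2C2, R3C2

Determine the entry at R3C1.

8

16 in 2 cells must be {7,9}; 23 in 3 cells must be {6,8,9}.
The 16 across and the 23 down share only 9, so R1C1 = 9.
R1C2 = 16 − 9 = 7 completes the 16 across.
Nothing is forced directly, so branch on R2C1, whose candidates are 6 or 8. If R2C1 = 8: then R2C2 would have to be in {7} for the 15 across but in {3,4,8,9} for the 19 down — contradiction. So R2C1 = 6.
R2C2 = 15 − 6 = 9 completes the 15 across.
R3C1 = 23 − 15 = 8 completes the 23 down.
R3C2 = 11 − 8 = 3 completes the 11 across.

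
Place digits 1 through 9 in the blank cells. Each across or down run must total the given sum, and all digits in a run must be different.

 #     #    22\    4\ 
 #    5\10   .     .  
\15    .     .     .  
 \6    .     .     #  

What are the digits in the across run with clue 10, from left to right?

4 in 2 cells must be {1,3}.
The 6 across and the 22 down share only 5, so R3C2 = 5.
R3C1 = 6 − 5 = 1 completes the 6 across.
R2C1 = 5 − 1 = 4 completes the 5 down.
R2C3 = 3: the only remaining digit allowed by both the 15 across and the 4 down.
R1C3 = 4 − 3 = 1 completes the 4 down.
R2C2 = 15 − 7 = 8 completes the 15 across.
R1C2 = 10 − 1 = 9 completes the 10 across.

9, 1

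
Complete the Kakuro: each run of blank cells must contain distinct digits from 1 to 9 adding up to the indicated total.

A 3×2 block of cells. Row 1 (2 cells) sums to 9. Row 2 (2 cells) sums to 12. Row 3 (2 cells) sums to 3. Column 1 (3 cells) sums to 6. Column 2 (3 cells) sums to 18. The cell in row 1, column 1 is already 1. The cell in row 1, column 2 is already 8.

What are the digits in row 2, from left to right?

3 in 2 cells must be {1,2}; 6 in 3 cells must be {1,2,3}.
Given what's placed, (2,1) must be 3 to fit the 12 across and 6 down.
(2,2) = 12 − 3 = 9 completes the 12 across.
(3,1) = 6 − 4 = 2 completes the 6 down.
(3,2) = 3 − 2 = 1 completes the 3 across.

3, 9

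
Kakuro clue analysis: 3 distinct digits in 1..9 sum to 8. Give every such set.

{1,2,5}; {1,3,4}

3 distinct digits from 1–9 sum between 6 and 24.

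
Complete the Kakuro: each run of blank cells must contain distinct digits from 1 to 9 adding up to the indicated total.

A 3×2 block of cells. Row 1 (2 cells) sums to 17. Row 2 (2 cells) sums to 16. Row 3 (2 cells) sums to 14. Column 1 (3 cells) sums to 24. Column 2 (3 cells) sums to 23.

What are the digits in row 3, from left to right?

17 in 2 cells must be {8,9}; 16 in 2 cells must be {7,9}; 24 in 3 cells must be {7,8,9}.
The 16 across and the 23 down share only 9, so (2,2) = 9.
Given what's placed, (1,2) must be 8 to fit the 17 across and 23 down.
(2,1) = 16 − 9 = 7 completes the 16 across.
(3,2) = 23 − 17 = 6 completes the 23 down.
(1,1) = 17 − 8 = 9 completes the 17 across.
(3,1) = 14 − 6 = 8 completes the 14 across.

8, 6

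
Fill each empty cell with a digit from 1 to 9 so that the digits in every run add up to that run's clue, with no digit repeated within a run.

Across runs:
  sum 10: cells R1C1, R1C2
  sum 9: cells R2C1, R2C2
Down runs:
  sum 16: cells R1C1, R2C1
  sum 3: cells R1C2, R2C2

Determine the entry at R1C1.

9

16 in 2 cells must be {7,9}; 3 in 2 cells must be {1,2}.
The 9 across and the 16 down share only 7, so R2C1 = 7.
R2C2 = 9 − 7 = 2 completes the 9 across.
R1C1 = 16 − 7 = 9 completes the 16 down.
R1C2 = 10 − 9 = 1 completes the 10 across.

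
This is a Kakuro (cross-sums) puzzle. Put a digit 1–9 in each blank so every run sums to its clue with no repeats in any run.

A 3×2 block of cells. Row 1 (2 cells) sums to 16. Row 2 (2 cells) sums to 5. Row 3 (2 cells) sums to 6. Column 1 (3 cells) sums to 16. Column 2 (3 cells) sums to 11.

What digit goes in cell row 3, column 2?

16 in 2 cells must be {7,9}.
The 16 across and the 11 down share only 7, so (1,2) = 7.
Given what's placed, (3,2) must be 1 to fit the 6 across and 11 down.
(1,1) = 16 − 7 = 9 completes the 16 across.
(2,2) = 11 − 8 = 3 completes the 11 down.
(3,1) = 6 − 1 = 5 completes the 6 across.
(2,1) = 5 − 3 = 2 completes the 5 across.

1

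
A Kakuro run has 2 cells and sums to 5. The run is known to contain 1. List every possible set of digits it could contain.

{1,4}

2 distinct digits from 1–9 sum between 3 and 17.
Keeping only sets containing 1.
Only one set works: {1,4}.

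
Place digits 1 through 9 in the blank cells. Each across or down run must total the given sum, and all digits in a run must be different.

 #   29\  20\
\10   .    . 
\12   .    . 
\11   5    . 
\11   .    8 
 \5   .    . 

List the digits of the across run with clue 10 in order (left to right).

8 2

R3C2 = 11 − 5 = 6 completes the 11 across.
R4C1 = 11 − 8 = 3 completes the 11 across.
Given what's placed, R5C1 must be 4 to fit the 5 across and 29 down.
R5C2 = 5 − 4 = 1 completes the 5 across.
R2C2 = 3: the only remaining digit allowed by both the 12 across and the 20 down.
R1C2 = 20 − 18 = 2 completes the 20 down.
R2C1 = 12 − 3 = 9 completes the 12 across.
R1C1 = 10 − 2 = 8 completes the 10 across.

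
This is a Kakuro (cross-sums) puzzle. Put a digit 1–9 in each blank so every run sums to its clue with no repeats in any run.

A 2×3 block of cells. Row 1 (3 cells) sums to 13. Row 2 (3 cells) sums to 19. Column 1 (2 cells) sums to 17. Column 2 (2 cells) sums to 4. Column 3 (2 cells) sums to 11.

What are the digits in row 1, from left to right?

17 in 2 cells must be {8,9}; 4 in 2 cells must be {1,3}.
The 19 across and the 4 down share only 3, so (2,2) = 3.
(1,2) = 4 − 3 = 1 completes the 4 down.
Given what's placed, (2,1) must be 9 to fit the 19 across and 17 down.
(2,3) = 19 − 12 = 7 completes the 19 across.
(1,1) = 17 − 9 = 8 completes the 17 down.
(1,3) = 13 − 9 = 4 completes the 13 across.

8 1 4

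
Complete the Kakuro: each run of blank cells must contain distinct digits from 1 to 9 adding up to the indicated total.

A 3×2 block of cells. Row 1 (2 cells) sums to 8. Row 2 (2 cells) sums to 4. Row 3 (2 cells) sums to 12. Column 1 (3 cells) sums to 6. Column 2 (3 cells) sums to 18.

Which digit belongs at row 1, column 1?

2

4 in 2 cells must be {1,3}; 6 in 3 cells must be {1,2,3}.
The 12 across and the 6 down share only 3, so (3,1) = 3.
(3,2) = 12 − 3 = 9 completes the 12 across.
Given what's placed, (2,1) must be 1 to fit the 4 across and 6 down.
(2,2) = 4 − 1 = 3 completes the 4 across.
(1,1) = 6 − 4 = 2 completes the 6 down.
(1,2) = 8 − 2 = 6 completes the 8 across.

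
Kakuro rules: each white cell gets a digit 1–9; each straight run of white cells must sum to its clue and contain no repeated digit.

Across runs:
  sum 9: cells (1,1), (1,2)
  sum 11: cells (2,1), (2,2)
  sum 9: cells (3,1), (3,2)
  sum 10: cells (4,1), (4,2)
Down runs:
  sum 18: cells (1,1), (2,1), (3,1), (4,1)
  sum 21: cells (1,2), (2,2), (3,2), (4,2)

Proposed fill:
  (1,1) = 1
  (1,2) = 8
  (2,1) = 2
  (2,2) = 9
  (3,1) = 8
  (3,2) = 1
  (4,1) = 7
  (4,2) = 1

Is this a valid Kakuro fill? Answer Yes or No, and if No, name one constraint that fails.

No — the across run (4,1)–(4,2) sums to 8, not 10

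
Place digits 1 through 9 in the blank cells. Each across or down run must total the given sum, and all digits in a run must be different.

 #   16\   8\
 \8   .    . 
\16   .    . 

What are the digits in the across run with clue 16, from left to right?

16 in 2 cells must be {7,9}.
The 8 across and the 16 down share only 7, so R1C1 = 7.
R1C2 = 8 − 7 = 1 completes the 8 across.
R2C1 = 16 − 7 = 9 completes the 16 down.
R2C2 = 16 − 9 = 7 completes the 16 across.

9 7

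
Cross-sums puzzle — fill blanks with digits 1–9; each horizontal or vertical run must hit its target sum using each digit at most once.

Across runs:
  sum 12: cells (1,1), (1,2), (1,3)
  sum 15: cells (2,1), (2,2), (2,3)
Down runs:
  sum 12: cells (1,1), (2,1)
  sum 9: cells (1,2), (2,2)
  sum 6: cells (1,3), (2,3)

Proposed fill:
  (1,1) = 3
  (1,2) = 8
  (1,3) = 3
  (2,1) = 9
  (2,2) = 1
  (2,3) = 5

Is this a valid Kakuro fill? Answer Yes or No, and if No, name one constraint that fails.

No — the across run (1,1)–(1,3) sums to 14, not 12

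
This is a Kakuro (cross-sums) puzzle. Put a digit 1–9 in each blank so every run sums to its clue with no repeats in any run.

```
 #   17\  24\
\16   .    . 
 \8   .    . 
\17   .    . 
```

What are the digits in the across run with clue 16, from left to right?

16 in 2 cells must be {7,9}; 17 in 2 cells must be {8,9}; 24 in 3 cells must be {7,8,9}.
The 8 across and the 24 down share only 7, so R2C2 = 7.
Given what's placed, R1C2 must be 9 to fit the 16 across and 24 down.
R2C1 = 8 − 7 = 1 completes the 8 across.
R3C1 = 9: the only remaining digit allowed by both the 17 across and the 17 down.
R3C2 = 17 − 9 = 8 completes the 17 across.
R1C1 = 16 − 9 = 7 completes the 16 across.

7 9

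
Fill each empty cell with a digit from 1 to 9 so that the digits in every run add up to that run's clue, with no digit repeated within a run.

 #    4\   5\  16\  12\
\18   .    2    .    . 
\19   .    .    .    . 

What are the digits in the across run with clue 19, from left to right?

1 3 7 8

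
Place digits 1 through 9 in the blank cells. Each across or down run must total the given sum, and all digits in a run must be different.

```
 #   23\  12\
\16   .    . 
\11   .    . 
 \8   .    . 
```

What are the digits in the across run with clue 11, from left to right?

8 3

16 in 2 cells must be {7,9}; 23 in 3 cells must be {6,8,9}.
The 16 across and the 23 down share only 9, so R1C1 = 9.
R1C2 = 16 − 9 = 7 completes the 16 across.
Given what's placed, R3C1 must be 6 to fit the 8 across and 23 down.
R3C2 = 8 − 6 = 2 completes the 8 across.
R2C1 = 23 − 15 = 8 completes the 23 down.
R2C2 = 11 − 8 = 3 completes the 11 across.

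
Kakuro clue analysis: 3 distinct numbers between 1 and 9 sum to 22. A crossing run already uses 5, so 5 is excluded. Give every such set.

{6,7,9}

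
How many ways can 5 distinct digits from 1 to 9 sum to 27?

5 distinct digits from 1–9 sum between 15 and 35.

11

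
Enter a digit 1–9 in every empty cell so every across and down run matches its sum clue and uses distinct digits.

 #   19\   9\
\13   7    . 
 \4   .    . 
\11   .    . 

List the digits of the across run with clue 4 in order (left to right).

3 1

4 in 2 cells must be {1,3}.
R1C2 = 13 − 7 = 6 completes the 13 across.
Given what's placed, R2C1 must be 3 to fit the 4 across and 19 down.
R2C2 = 4 − 3 = 1 completes the 4 across.
R3C1 = 19 − 10 = 9 completes the 19 down.
R3C2 = 11 − 9 = 2 completes the 11 across.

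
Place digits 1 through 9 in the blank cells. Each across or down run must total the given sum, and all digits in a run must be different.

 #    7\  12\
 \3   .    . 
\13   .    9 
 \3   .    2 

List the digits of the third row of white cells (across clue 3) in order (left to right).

1, 2

3 in 2 cells must be {1,2}; 7 in 3 cells must be {1,2,4}.
R1C2 = 12 − 11 = 1 completes the 12 down.
R2C1 = 13 − 9 = 4 completes the 13 across.
R3C1 = 3 − 2 = 1 completes the 3 across.
R1C1 = 3 − 1 = 2 completes the 3 across.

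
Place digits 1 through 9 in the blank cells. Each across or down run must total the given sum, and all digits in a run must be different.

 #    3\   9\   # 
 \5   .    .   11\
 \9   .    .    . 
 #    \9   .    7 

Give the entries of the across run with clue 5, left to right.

3 in 2 cells must be {1,2}.
R2C3 = 11 − 7 = 4 completes the 11 down.
R3C2 = 9 − 7 = 2 completes the 9 across.
Given what's placed, R2C1 must be 2 to fit the 9 across and 3 down.
R2C2 = 9 − 6 = 3 completes the 9 across.
R1C1 = 3 − 2 = 1 completes the 3 down.
R1C2 = 5 − 1 = 4 completes the 5 across.

1 4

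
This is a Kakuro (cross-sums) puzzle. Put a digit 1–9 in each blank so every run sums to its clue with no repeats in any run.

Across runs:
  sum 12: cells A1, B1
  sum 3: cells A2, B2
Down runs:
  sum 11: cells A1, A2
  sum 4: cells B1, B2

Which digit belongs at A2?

2

3 in 2 cells must be {1,2}; 4 in 2 cells must be {1,3}.
The 12 across and the 4 down share only 3, so B1 = 3.
The 3 across and the 11 down share only 2, so A2 = 2.
B2 = 3 − 2 = 1 completes the 3 across.
A1 = 12 − 3 = 9 completes the 12 across.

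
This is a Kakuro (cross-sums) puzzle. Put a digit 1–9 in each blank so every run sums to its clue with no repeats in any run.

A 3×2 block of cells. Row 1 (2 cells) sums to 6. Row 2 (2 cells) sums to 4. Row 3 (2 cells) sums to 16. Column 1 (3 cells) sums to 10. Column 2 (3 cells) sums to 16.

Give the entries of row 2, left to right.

1 3

4 in 2 cells must be {1,3}; 16 in 2 cells must be {7,9}.
The 16 across and the 10 down share only 7, so (3,1) = 7.
(3,2) = 16 − 7 = 9 completes the 16 across.
Given what's placed, (2,1) must be 1 to fit the 4 across and 10 down.
(2,2) = 4 − 1 = 3 completes the 4 across.
(1,1) = 10 − 8 = 2 completes the 10 down.
(1,2) = 6 − 2 = 4 completes the 6 across.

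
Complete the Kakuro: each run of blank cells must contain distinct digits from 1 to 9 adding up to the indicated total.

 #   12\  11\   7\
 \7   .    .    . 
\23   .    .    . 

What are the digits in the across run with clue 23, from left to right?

7 in 3 cells must be {1,2,4}; 23 in 3 cells must be {6,8,9}.
The 7 across and the 12 down share only 4, so R1C1 = 4.
Given what's placed, R1C2 must be 2 to fit the 7 across and 11 down.
R1C3 = 7 − 6 = 1 completes the 7 across.
R2C1 = 12 − 4 = 8 completes the 12 down.
R2C2 = 11 − 2 = 9 completes the 11 down.
R2C3 = 23 − 17 = 6 completes the 23 across.

8, 9, 6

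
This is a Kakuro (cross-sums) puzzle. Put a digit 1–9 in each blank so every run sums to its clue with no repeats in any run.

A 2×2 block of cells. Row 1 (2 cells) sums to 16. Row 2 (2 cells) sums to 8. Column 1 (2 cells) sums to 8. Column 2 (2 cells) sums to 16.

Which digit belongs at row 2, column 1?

16 in 2 cells must be {7,9}.
The 16 across and the 8 down share only 7, so (1,1) = 7.
(1,2) = 16 − 7 = 9 completes the 16 across.
(2,1) = 8 − 7 = 1 completes the 8 down.
(2,2) = 8 − 1 = 7 completes the 8 across.

1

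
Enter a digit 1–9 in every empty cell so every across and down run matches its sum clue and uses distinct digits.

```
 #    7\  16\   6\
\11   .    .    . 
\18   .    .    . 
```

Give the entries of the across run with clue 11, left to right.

16 in 2 cells must be {7,9}.
The 11 across and the 16 down share only 7, so R1C2 = 7.
Given what's placed, R1C3 must be 1 to fit the 11 across and 6 down.
R2C2 = 16 − 7 = 9 completes the 16 down.
R2C3 = 6 − 1 = 5 completes the 6 down.
R1C1 = 11 − 8 = 3 completes the 11 across.
R2C1 = 18 − 14 = 4 completes the 18 across.

3 7 1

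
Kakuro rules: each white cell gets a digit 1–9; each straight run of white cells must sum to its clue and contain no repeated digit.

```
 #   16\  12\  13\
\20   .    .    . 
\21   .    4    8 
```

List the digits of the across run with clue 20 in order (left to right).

16 in 2 cells must be {7,9}.
R1C2 = 12 − 4 = 8 completes the 12 down.
R1C3 = 13 − 8 = 5 completes the 13 down.
R2C1 = 21 − 12 = 9 completes the 21 across.
R1C1 = 20 − 13 = 7 completes the 20 across.

7 8 5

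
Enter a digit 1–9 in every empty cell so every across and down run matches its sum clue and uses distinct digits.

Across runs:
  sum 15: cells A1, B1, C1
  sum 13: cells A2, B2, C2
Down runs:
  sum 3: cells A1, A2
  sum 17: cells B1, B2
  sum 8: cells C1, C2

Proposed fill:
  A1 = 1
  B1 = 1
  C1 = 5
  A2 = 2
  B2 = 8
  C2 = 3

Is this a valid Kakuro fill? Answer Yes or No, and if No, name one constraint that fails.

No — the across run A1–C1 sums to 7, not 15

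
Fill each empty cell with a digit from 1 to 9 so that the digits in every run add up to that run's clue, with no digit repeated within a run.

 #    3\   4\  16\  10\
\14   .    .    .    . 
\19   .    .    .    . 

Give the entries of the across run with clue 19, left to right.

1 3 9 6

3 in 2 cells must be {1,2}; 4 in 2 cells must be {1,3}; 16 in 2 cells must be {7,9}.
Only 7 fits R1C3 under both its across sum 14 and down sum 16.
R2C3 = 16 − 7 = 9 completes the 16 down.
Given what's placed, R1C2 must be 1 to fit the 14 across and 4 down.
R2C2 = 4 − 1 = 3 completes the 4 down.
R1C1 = 2: the only remaining digit allowed by both the 14 across and the 3 down.
R1C4 = 14 − 10 = 4 completes the 14 across.
R2C1 = 3 − 2 = 1 completes the 3 down.
R2C4 = 19 − 13 = 6 completes the 19 across.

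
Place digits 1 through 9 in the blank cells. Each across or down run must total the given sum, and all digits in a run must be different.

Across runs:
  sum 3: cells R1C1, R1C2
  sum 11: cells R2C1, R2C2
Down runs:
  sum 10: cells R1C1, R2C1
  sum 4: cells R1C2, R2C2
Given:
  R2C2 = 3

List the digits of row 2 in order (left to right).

8 3

3 in 2 cells must be {1,2}; 4 in 2 cells must be {1,3}.
R1C2 = 4 − 3 = 1 completes the 4 down.
R2C1 = 11 − 3 = 8 completes the 11 across.
R1C1 = 3 − 1 = 2 completes the 3 across.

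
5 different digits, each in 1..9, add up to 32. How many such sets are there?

5 distinct digits from 1–9 sum between 15 and 35.
Enumerating: {2,6,7,8,9}, {3,5,7,8,9}, {4,5,6,8,9}.

3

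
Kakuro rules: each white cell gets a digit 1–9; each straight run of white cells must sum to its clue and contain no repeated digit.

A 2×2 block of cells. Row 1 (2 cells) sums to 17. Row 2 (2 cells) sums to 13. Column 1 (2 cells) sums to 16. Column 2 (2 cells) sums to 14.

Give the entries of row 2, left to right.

17 in 2 cells must be {8,9}; 16 in 2 cells must be {7,9}.
The 17 across and the 16 down share only 9, so (1,1) = 9.
(1,2) = 17 − 9 = 8 completes the 17 across.
(2,1) = 16 − 9 = 7 completes the 16 down.
(2,2) = 13 − 7 = 6 completes the 13 across.

7 6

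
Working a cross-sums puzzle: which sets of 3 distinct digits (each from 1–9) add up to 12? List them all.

{1,2,9}; {1,3,8}; {1,4,7}; {1,5,6}; {2,3,7}; {2,4,6}; {3,4,5}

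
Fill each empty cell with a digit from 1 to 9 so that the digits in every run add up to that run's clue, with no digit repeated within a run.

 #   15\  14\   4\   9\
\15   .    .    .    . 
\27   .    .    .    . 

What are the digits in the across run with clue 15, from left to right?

7 5 1 2

4 in 2 cells must be {1,3}.
Only 3 fits R2C3 under both its across sum 27 and down sum 4.
R1C3 = 4 − 3 = 1 completes the 4 down.
Nothing is forced directly, so branch on R2C4, whose candidates are 7 or 8. If R2C4 = 8: then R1C4 would have to be in {2,3,4,5,6,7,8,9} for the 15 across but in {1} for the 9 down — contradiction. So R2C4 = 7.
R1C4 = 9 − 7 = 2 completes the 9 down.
No cell is forced outright now. R2C1 can only be 8 or 9 (the digits allowed by both its 27 across and its 15 down). If R2C1 = 9: then R1C1 would have to be in {3,4,5,7,8,9} for the 15 across but in {6} for the 15 down — contradiction. So R2C1 = 8.
R1C1 = 15 − 8 = 7 completes the 15 down.
R1C2 = 15 − 10 = 5 completes the 15 across.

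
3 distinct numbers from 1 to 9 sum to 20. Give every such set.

3 distinct digits from 1–9 sum between 6 and 24.

{3,8,9}; {4,7,9}; {5,6,9}; {5,7,8}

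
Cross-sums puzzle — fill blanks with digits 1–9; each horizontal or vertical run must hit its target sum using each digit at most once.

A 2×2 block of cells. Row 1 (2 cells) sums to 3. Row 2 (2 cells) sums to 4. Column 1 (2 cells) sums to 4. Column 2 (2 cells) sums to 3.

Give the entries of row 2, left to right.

3 in 2 cells must be {1,2}; 4 in 2 cells must be {1,3}.
The 3 across and the 4 down share only 1, so (1,1) = 1.
(1,2) = 3 − 1 = 2 completes the 3 across.
(2,1) = 4 − 1 = 3 completes the 4 down.
(2,2) = 4 − 3 = 1 completes the 4 across.

3, 1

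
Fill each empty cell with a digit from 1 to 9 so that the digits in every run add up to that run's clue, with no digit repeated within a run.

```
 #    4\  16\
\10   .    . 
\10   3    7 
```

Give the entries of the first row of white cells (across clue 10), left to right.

4 in 2 cells must be {1,3}; 16 in 2 cells must be {7,9}.
R1C1 = 4 − 3 = 1 completes the 4 down.
R1C2 = 10 − 1 = 9 completes the 10 across.

1, 9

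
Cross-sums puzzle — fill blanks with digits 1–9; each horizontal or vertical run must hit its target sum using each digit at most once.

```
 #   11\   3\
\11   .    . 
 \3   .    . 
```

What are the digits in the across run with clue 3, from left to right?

2, 1

3 in 2 cells must be {1,2}.
The 11 across and the 3 down share only 2, so R1C2 = 2.
The 3 across and the 11 down share only 2, so R2C1 = 2.
R2C2 = 3 − 2 = 1 completes the 3 across.
R1C1 = 11 − 2 = 9 completes the 11 across.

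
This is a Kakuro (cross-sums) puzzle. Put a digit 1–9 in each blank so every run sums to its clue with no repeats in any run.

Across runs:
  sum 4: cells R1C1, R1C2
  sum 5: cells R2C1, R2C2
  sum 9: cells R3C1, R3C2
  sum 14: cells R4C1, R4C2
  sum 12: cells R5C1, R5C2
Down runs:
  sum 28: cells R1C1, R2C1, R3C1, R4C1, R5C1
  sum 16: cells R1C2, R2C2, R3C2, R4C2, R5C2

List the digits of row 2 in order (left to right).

4 in 2 cells must be {1,3}; 16 in 5 cells must be {1,2,3,4,6}.
Only 6 fits R4C2 under both its across sum 14 and down sum 16.
R4C1 = 14 − 6 = 8 completes the 14 across.
Nothing is forced directly, so branch on R5C2, whose candidates are 3 or 4. If R5C2 = 4: then R5C1 would have to be in {8} for the 12 across but in {1,2,3,4,5,6,7,9} for the 28 down — contradiction. So R5C2 = 3.
R1C2 = 1: the only remaining digit allowed by both the 4 across and the 16 down.
R5C1 = 12 − 3 = 9 completes the 12 across.
R1C1 = 4 − 1 = 3 completes the 4 across.
Nothing is forced directly, so branch on R2C1, whose candidates are 1 or 2. If R2C1 = 2: then R2C2 would have to be in {3} for the 5 across but in {2,4} for the 16 down — contradiction. So R2C1 = 1.
R2C2 = 5 − 1 = 4 completes the 5 across.

1 4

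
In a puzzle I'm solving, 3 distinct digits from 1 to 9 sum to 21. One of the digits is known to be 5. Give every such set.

{5,7,9}

3 distinct digits from 1–9 sum between 6 and 24.
Keeping only sets containing 5.
Only one set works: {5,7,9}.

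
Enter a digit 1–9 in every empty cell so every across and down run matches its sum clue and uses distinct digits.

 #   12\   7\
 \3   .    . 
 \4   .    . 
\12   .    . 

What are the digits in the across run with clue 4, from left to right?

3 1

3 in 2 cells must be {1,2}; 4 in 2 cells must be {1,3}; 7 in 3 cells must be {1,2,4}.
The 4 across and the 7 down share only 1, so R2C2 = 1.
Given what's placed, R3C2 must be 4 to fit the 12 across and 7 down.
R1C2 = 7 − 5 = 2 completes the 7 down.
R2C1 = 4 − 1 = 3 completes the 4 across.
R3C1 = 12 − 4 = 8 completes the 12 across.
R1C1 = 3 − 2 = 1 completes the 3 across.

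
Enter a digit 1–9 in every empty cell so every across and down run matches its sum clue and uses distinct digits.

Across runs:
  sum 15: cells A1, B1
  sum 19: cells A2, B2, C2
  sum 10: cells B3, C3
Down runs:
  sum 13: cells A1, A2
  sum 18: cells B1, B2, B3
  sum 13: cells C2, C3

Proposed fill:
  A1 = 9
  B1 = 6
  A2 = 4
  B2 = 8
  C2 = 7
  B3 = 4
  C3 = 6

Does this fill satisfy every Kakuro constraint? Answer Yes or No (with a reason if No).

Across: 9+6=15; 4+8+7=19; 4+6=10. Down: 9+4=13; 6+8+4=18; 7+6=13. No digit repeats within any run.

Yes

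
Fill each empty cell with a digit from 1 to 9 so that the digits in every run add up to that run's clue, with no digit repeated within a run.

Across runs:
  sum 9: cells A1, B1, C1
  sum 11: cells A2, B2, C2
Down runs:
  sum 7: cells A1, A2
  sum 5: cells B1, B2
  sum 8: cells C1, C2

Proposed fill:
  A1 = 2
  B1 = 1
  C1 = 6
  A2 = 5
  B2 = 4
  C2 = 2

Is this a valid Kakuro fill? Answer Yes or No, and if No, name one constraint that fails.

Yes

Across: 2+1+6=9; 5+4+2=11. Down: 2+5=7; 1+4=5; 6+2=8. No digit repeats within any run.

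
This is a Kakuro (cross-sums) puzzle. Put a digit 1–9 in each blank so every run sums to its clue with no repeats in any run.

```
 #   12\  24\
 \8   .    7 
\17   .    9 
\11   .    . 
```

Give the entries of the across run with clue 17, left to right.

8 9

17 in 2 cells must be {8,9}; 24 in 3 cells must be {7,8,9}.
R1C1 = 8 − 7 = 1 completes the 8 across.
R2C1 = 17 − 9 = 8 completes the 17 across.
R3C1 = 12 − 9 = 3 completes the 12 down.
R3C2 = 11 − 3 = 8 completes the 11 across.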